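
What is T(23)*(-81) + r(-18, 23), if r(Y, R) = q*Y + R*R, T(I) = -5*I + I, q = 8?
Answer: 7837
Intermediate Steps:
T(I) = -4*I
r(Y, R) = R² + 8*Y (r(Y, R) = 8*Y + R*R = 8*Y + R² = R² + 8*Y)
T(23)*(-81) + r(-18, 23) = -4*23*(-81) + (23² + 8*(-18)) = -92*(-81) + (529 - 144) = 7452 + 385 = 7837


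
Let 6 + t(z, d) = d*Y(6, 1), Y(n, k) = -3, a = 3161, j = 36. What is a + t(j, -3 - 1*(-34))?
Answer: 3062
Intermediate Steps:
t(z, d) = -6 - 3*d (t(z, d) = -6 + d*(-3) = -6 - 3*d)
a + t(j, -3 - 1*(-34)) = 3161 + (-6 - 3*(-3 - 1*(-34))) = 3161 + (-6 - 3*(-3 + 34)) = 3161 + (-6 - 3*31) = 3161 + (-6 - 93) = 3161 - 99 = 3062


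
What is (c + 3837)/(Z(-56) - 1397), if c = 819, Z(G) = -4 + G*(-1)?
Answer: -4656/1345 ≈ -3.4617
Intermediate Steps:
Z(G) = -4 - G
(c + 3837)/(Z(-56) - 1397) = (819 + 3837)/((-4 - 1*(-56)) - 1397) = 4656/((-4 + 56) - 1397) = 4656/(52 - 1397) = 4656/(-1345) = 4656*(-1/1345) = -4656/1345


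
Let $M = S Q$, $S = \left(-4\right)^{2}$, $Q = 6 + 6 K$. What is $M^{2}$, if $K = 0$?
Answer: $9216$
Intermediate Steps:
$Q = 6$ ($Q = 6 + 6 \cdot 0 = 6 + 0 = 6$)
$S = 16$
$M = 96$ ($M = 16 \cdot 6 = 96$)
$M^{2} = 96^{2} = 9216$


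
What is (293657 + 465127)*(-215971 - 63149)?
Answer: -211791790080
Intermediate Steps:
(293657 + 465127)*(-215971 - 63149) = 758784*(-279120) = -211791790080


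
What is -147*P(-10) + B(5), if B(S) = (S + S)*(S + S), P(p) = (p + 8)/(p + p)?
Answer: 853/10 ≈ 85.300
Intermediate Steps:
P(p) = (8 + p)/(2*p) (P(p) = (8 + p)/((2*p)) = (8 + p)*(1/(2*p)) = (8 + p)/(2*p))
B(S) = 4*S**2 (B(S) = (2*S)*(2*S) = 4*S**2)
-147*P(-10) + B(5) = -147*(8 - 10)/(2*(-10)) + 4*5**2 = -147*(-1)*(-2)/(2*10) + 4*25 = -147*1/10 + 100 = -147/10 + 100 = 853/10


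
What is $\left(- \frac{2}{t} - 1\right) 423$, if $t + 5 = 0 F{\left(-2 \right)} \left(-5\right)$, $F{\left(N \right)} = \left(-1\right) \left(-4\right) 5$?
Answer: $- \frac{1269}{5} \approx -253.8$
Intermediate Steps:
$F{\left(N \right)} = 20$ ($F{\left(N \right)} = 4 \cdot 5 = 20$)
$t = -5$ ($t = -5 + 0 \cdot 20 \left(-5\right) = -5 + 0 \left(-5\right) = -5 + 0 = -5$)
$\left(- \frac{2}{t} - 1\right) 423 = \left(- \frac{2}{-5} - 1\right) 423 = \left(\left(-2\right) \left(- \frac{1}{5}\right) - 1\right) 423 = \left(\frac{2}{5} - 1\right) 423 = \left(- \frac{3}{5}\right) 423 = - \frac{1269}{5}$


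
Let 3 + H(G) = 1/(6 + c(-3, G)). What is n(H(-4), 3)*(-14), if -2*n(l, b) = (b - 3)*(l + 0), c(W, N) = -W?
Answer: 0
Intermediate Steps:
H(G) = -26/9 (H(G) = -3 + 1/(6 - 1*(-3)) = -3 + 1/(6 + 3) = -3 + 1/9 = -26/9)
n(l, b) = -l*(-3 + b)/2 (n(l, b) = -(b - 3)*(l + 0)/2 = -(-3 + b)*l/2 = -l*(-3 + b)/2)
n(H(-4), 3)*(-14) = ((1/2)*(-26/9)*(3 - 1*3))*(-14) = ((1/2)*(-26/9)*(3 - 3))*(-14) = ((1/2)*(-26/9)*0)*(-14) = 0*(-14) = 0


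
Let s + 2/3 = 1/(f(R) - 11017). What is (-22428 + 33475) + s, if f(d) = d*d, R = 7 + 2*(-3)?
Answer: 121686407/11016 ≈ 11046.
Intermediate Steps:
R = 1 (R = 7 - 6 = 1)
f(d) = d**2
s = -7345/11016 (s = -2/3 + 1/(1**2 - 11017) = -2/3 + 1/(1 - 11017) = -2/3 + 1/(-11016) = -2/3 - 1/11016 = -7345/11016 ≈ -0.66676)
(-22428 + 33475) + s = (-22428 + 33475) - 7345/11016 = 11047 - 7345/11016 = 121686407/11016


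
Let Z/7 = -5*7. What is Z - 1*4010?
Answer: -4255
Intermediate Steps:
Z = -245 (Z = 7*(-5*7) = 7*(-35) = -245)
Z - 1*4010 = -245 - 1*4010 = -245 - 4010 = -4255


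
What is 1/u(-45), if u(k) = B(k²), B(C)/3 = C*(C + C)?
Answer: 1/24603750 ≈ 4.0644e-8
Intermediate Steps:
B(C) = 6*C² (B(C) = 3*(C*(C + C)) = 3*(C*(2*C)) = 3*(2*C²) = 6*C²)
u(k) = 6*k⁴ (u(k) = 6*(k²)² = 6*k⁴)
1/u(-45) = 1/(6*(-45)⁴) = 1/(6*4100625) = 1/24603750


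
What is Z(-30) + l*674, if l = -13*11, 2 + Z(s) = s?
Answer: -96414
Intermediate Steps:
Z(s) = -2 + s
l = -143
Z(-30) + l*674 = (-2 - 30) - 143*674 = -32 - 96382 = -96414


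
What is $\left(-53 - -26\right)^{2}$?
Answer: $729$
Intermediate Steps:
$\left(-53 - -26\right)^{2} = \left(-53 + 26\right)^{2} = \left(-27\right)^{2} = 729$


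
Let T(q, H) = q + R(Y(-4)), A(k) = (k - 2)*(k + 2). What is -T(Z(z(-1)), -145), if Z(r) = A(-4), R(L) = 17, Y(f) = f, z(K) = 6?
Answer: -29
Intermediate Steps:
A(k) = (-2 + k)*(2 + k)
Z(r) = 12 (Z(r) = -4 + (-4)**2 = -4 + 16 = 12)
T(q, H) = 17 + q (T(q, H) = q + 17 = 17 + q)
-T(Z(z(-1)), -145) = -(17 + 12) = -1*29 = -29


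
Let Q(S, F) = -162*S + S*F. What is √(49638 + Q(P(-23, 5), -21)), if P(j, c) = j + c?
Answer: 2*√13233 ≈ 230.07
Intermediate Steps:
P(j, c) = c + j
Q(S, F) = -162*S + F*S
√(49638 + Q(P(-23, 5), -21)) = √(49638 + (5 - 23)*(-162 - 21)) = √(49638 - 18*(-183)) = √(49638 + 3294) = √52932 = 2*√13233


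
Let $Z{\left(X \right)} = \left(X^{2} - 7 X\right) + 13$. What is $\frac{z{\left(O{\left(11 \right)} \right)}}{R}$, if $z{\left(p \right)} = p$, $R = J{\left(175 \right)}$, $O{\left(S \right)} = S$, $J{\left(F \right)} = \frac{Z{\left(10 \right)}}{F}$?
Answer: $\frac{1925}{43} \approx 44.767$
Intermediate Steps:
$Z{\left(X \right)} = 13 + X^{2} - 7 X$
$J{\left(F \right)} = \frac{43}{F}$ ($J{\left(F \right)} = \frac{13 + 10^{2} - 70}{F} = \frac{13 + 100 - 70}{F} = \frac{43}{F}$)
$R = \frac{43}{175} \approx 0.24571$
$\frac{z{\left(O{\left(11 \right)} \right)}}{R} = \frac{11}{\frac{43}{175}} = 11 \cdot \frac{175}{43} = \frac{1925}{43}$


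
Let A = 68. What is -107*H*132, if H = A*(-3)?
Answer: 2881296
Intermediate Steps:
H = -204 (H = 68*(-3) = -204)
-107*H*132 = -107*(-204)*132 = 21828*132 = 2881296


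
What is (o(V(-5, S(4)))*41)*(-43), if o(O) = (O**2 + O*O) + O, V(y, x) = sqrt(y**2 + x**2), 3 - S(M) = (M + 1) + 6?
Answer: -313814 - 1763*sqrt(89) ≈ -3.3045e+5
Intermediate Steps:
S(M) = -4 - M (S(M) = 3 - ((M + 1) + 6) = 3 - ((1 + M) + 6) = 3 - (7 + M) = 3 + (-7 - M) = -4 - M)
V(y, x) = sqrt(x**2 + y**2)
o(O) = O + 2*O**2 (o(O) = (O**2 + O**2) + O = 2*O**2 + O = O + 2*O**2)
(o(V(-5, S(4)))*41)*(-43) = ((sqrt((-4 - 1*4)**2 + (-5)**2)*(1 + 2*sqrt((-4 - 1*4)**2 + (-5)**2)))*41)*(-43) = ((sqrt((-4 - 4)**2 + 25)*(1 + 2*sqrt((-4 - 4)**2 + 25)))*41)*(-43) = ((sqrt((-8)**2 + 25)*(1 + 2*sqrt((-8)**2 + 25)))*41)*(-43) = ((sqrt(64 + 25)*(1 + 2*sqrt(64 + 25)))*41)*(-43) = ((sqrt(89)*(1 + 2*sqrt(89)))*41)*(-43) = (41*sqrt(89)*(1 + 2*sqrt(89)))*(-43) = -1763*sqrt(89)*(1 + 2*sqrt(89))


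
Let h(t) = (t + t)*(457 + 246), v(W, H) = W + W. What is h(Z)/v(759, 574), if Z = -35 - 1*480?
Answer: -362045/759 ≈ -477.00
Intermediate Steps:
v(W, H) = 2*W
Z = -515 (Z = -35 - 480 = -515)
h(t) = 1406*t (h(t) = (2*t)*703 = 1406*t)
h(Z)/v(759, 574) = (1406*(-515))/((2*759)) = -724090/1518 = -724090*1/1518 = -362045/759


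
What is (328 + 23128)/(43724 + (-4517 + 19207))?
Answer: 11728/29207 ≈ 0.40155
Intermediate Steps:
(328 + 23128)/(43724 + (-4517 + 19207)) = 23456/(43724 + 14690) = 23456/58414 = 23456*(1/58414) = 11728/29207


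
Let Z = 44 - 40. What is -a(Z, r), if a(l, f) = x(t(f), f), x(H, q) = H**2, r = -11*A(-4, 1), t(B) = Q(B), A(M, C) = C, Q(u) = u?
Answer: -121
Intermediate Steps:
t(B) = B
r = -11 (r = -11*1 = -11)
Z = 4
a(l, f) = f**2
-a(Z, r) = -1*(-11)**2 = -1*121 = -121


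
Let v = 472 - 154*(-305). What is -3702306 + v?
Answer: -3654864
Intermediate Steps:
v = 47442 (v = 472 + 46970 = 47442)
-3702306 + v = -3702306 + 47442 = -3654864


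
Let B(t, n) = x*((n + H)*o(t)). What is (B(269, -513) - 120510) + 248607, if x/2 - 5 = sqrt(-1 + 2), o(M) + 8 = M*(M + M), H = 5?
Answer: -882048447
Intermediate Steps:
o(M) = -8 + 2*M**2 (o(M) = -8 + M*(M + M) = -8 + M*(2*M) = -8 + 2*M**2)
x = 12 (x = 10 + 2*sqrt(-1 + 2) = 10 + 2*sqrt(1) = 10 + 2*1 = 10 + 2 = 12)
B(t, n) = 12*(-8 + 2*t**2)*(5 + n) (B(t, n) = 12*((n + 5)*(-8 + 2*t**2)) = 12*((5 + n)*(-8 + 2*t**2)) = 12*((-8 + 2*t**2)*(5 + n)) = 12*(-8 + 2*t**2)*(5 + n))
(B(269, -513) - 120510) + 248607 = (24*(-4 + 269**2)*(5 - 513) - 120510) + 248607 = (24*(-4 + 72361)*(-508) - 120510) + 248607 = (24*72357*(-508) - 120510) + 248607 = (-882176544 - 120510) + 248607 = -882297054 + 248607 = -882048447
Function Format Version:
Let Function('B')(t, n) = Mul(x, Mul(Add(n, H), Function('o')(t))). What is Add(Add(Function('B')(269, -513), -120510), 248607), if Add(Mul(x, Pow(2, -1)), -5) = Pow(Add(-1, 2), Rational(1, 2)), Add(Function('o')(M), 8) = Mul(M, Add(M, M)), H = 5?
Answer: -882048447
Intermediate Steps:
Function('o')(M) = Add(-8, Mul(2, Pow(M, 2))) (Function('o')(M) = Add(-8, Mul(M, Add(M, M))) = Add(-8, Mul(M, Mul(2, M))) = Add(-8, Mul(2, Pow(M, 2))))
x = 12 (x = Add(10, Mul(2, Pow(Add(-1, 2), Rational(1, 2)))) = Add(10, Mul(2, Pow(1, Rational(1, 2)))) = Add(10, Mul(2, 1)) = Add(10, 2) = 12)
Function('B')(t, n) = Mul(12, Add(-8, Mul(2, Pow(t, 2))), Add(5, n)) (Function('B')(t, n) = Mul(12, Mul(Add(n, 5), Add(-8, Mul(2, Pow(t, 2))))) = Mul(12, Mul(Add(5, n), Add(-8, Mul(2, Pow(t, 2))))) = Mul(12, Mul(Add(-8, Mul(2, Pow(t, 2))), Add(5, n))) = Mul(12, Add(-8, Mul(2, Pow(t, 2))), Add(5, n)))
Add(Add(Function('B')(269, -513), -120510), 248607) = Add(Add(Mul(24, Add(-4, Pow(269, 2)), Add(5, -513)), -120510), 248607) = Add(Add(Mul(24, Add(-4, 72361), -508), -120510), 248607) = Add(Add(Mul(24, 72357, -508), -120510), 248607) = Add(Add(-882176544, -120510), 248607) = Add(-882297054, 248607) = -882048447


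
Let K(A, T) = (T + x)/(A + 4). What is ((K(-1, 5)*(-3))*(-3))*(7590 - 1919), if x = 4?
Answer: 153117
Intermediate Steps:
K(A, T) = (4 + T)/(4 + A) (K(A, T) = (T + 4)/(A + 4) = (4 + T)/(4 + A))
((K(-1, 5)*(-3))*(-3))*(7590 - 1919) = ((((4 + 5)/(4 - 1))*(-3))*(-3))*(7590 - 1919) = (((9/3)*(-3))*(-3))*5671 = ((((⅓)*9)*(-3))*(-3))*5671 = ((3*(-3))*(-3))*5671 = -9*(-3)*5671 = 27*5671 = 153117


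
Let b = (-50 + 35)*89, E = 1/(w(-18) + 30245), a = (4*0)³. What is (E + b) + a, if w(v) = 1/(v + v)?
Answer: -1453573329/1088819 ≈ -1335.0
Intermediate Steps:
w(v) = 1/(2*v)
a = 0 (a = 0³ = 0)
E = 36/1088819 (E = 1/((½)/(-18) + 30245) = 1/((½)*(-1/18) + 30245) = 1/(-1/36 + 30245) = 1/(1088819/36) = 36/1088819 ≈ 3.3063e-5)
b = -1335 (b = -15*89 = -1335)
(E + b) + a = (36/1088819 - 1335) + 0 = -1453573329/1088819 + 0 = -1453573329/1088819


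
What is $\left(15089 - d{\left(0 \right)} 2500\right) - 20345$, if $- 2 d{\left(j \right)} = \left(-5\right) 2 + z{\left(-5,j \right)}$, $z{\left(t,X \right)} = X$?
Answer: $-17756$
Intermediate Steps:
$d{\left(j \right)} = 5 - \frac{j}{2}$ ($d{\left(j \right)} = - \frac{\left(-5\right) 2 + j}{2} = - \frac{-10 + j}{2} = 5 - \frac{j}{2}$)
$\left(15089 - d{\left(0 \right)} 2500\right) - 20345 = \left(15089 - \left(5 - 0\right) 2500\right) - 20345 = \left(15089 - \left(5 + 0\right) 2500\right) - 20345 = \left(15089 - 5 \cdot 2500\right) - 20345 = \left(15089 - 12500\right) - 20345 = 2589 - 20345 = -17756$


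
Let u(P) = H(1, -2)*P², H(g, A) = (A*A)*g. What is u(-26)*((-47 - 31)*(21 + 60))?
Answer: -17083872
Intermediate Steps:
H(g, A) = g*A² (H(g, A) = A²*g = g*A²)
u(P) = 4*P² (u(P) = (1*(-2)²)*P² = (1*4)*P² = 4*P²)
u(-26)*((-47 - 31)*(21 + 60)) = (4*(-26)²)*((-47 - 31)*(21 + 60)) = (4*676)*(-78*81) = 2704*(-6318) = -17083872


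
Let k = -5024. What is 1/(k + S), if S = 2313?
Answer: -1/2711 ≈ -0.00036887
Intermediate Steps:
1/(k + S) = 1/(-5024 + 2313) = 1/(-2711) = -1/2711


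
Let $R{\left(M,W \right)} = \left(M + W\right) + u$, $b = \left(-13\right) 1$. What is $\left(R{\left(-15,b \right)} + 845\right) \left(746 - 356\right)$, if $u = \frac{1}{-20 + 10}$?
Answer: $318591$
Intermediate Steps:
$u = - \frac{1}{10}$ ($u = \frac{1}{-10} = - \frac{1}{10} \approx -0.1$)
$b = -13$
$R{\left(M,W \right)} = - \frac{1}{10} + M + W$ ($R{\left(M,W \right)} = \left(M + W\right) - \frac{1}{10} = - \frac{1}{10} + M + W$)
$\left(R{\left(-15,b \right)} + 845\right) \left(746 - 356\right) = \left(\left(- \frac{1}{10} - 15 - 13\right) + 845\right) \left(746 - 356\right) = \left(- \frac{281}{10} + 845\right) \left(746 - 356\right) = \frac{8169}{10} \cdot 390 = 318591$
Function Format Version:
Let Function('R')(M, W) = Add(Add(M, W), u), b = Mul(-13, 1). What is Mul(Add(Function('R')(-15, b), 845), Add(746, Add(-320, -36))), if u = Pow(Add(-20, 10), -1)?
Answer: 318591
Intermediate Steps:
u = Rational(-1, 10) (u = Pow(-10, -1) = Rational(-1, 10) ≈ -0.10000)
b = -13
Function('R')(M, W) = Add(Rational(-1, 10), M, W) (Function('R')(M, W) = Add(Add(M, W), Rational(-1, 10)) = Add(Rational(-1, 10), M, W))
Mul(Add(Function('R')(-15, b), 845), Add(746, Add(-320, -36))) = Mul(Add(Add(Rational(-1, 10), -15, -13), 845), Add(746, Add(-320, -36))) = Mul(Add(Rational(-281, 10), 845), Add(746, -356)) = Mul(Rational(8169, 10), 390) = 318591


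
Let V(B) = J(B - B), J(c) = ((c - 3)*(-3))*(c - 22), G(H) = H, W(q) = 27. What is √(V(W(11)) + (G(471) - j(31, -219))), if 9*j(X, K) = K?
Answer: 2*√669/3 ≈ 17.243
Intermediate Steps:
j(X, K) = K/9
J(c) = (-22 + c)*(9 - 3*c) (J(c) = ((-3 + c)*(-3))*(-22 + c) = (9 - 3*c)*(-22 + c) = (-22 + c)*(9 - 3*c))
V(B) = -198 (V(B) = -198 - 3*(B - B)² + 75*(B - B) = -198 - 3*0² + 75*0 = -198 - 3*0 + 0 = -198 + 0 + 0 = -198)
√(V(W(11)) + (G(471) - j(31, -219))) = √(-198 + (471 - (-219)/9)) = √(-198 + (471 - 1*(-73/3))) = √(-198 + (471 + 73/3)) = √(-198 + 1486/3) = √(892/3) = 2*√669/3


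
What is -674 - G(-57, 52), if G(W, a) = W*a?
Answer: 2290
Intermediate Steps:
-674 - G(-57, 52) = -674 - (-57)*52 = -674 - 1*(-2964) = -674 + 2964 = 2290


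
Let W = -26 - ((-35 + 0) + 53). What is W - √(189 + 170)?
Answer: -44 - √359 ≈ -62.947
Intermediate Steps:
W = -44 (W = -26 - (-35 + 53) = -26 - 1*18 = -26 - 18 = -44)
W - √(189 + 170) = -44 - √(189 + 170) = -44 - √359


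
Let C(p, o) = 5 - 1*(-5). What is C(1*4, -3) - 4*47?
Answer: -178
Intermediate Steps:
C(p, o) = 10 (C(p, o) = 5 + 5 = 10)
C(1*4, -3) - 4*47 = 10 - 4*47 = 10 - 188 = -178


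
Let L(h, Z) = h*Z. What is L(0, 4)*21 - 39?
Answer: -39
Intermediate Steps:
L(h, Z) = Z*h
L(0, 4)*21 - 39 = (4*0)*21 - 39 = 0*21 - 39 = 0 - 39 = -39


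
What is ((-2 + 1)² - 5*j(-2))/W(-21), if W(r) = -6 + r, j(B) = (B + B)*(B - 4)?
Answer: 119/27 ≈ 4.4074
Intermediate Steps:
j(B) = 2*B*(-4 + B) (j(B) = (2*B)*(-4 + B) = 2*B*(-4 + B))
((-2 + 1)² - 5*j(-2))/W(-21) = ((-2 + 1)² - 10*(-2)*(-4 - 2))/(-6 - 21) = ((-1)² - 10*(-2)*(-6))/(-27) = (1 - 5*24)*(-1/27) = (1 - 120)*(-1/27) = -119*(-1/27) = 119/27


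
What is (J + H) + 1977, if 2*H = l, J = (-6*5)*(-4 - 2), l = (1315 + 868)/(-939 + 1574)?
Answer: 2741573/1270 ≈ 2158.7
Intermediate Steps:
l = 2183/635 ≈ 3.4378
J = 180 (J = -30*(-6) = 180)
H = 2183/1270 (H = (½)*(2183/635) = 2183/1270 ≈ 1.7189)
(J + H) + 1977 = (180 + 2183/1270) + 1977 = 230783/1270 + 1977 = 2741573/1270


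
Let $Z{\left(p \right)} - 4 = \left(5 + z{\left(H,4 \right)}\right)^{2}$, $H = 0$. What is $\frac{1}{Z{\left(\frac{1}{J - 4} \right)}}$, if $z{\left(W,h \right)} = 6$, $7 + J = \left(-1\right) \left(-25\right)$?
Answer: $\frac{1}{125} \approx 0.008$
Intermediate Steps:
$J = 18$ ($J = -7 - -25 = -7 + 25 = 18$)
$Z{\left(p \right)} = 125$ ($Z{\left(p \right)} = 4 + \left(5 + 6\right)^{2} = 4 + 11^{2} = 4 + 121 = 125$)
$\frac{1}{Z{\left(\frac{1}{J - 4} \right)}} = \frac{1}{125}$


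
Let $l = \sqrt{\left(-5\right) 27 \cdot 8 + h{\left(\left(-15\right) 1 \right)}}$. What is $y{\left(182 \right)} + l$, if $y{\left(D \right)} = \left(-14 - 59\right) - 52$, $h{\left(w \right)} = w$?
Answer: $-125 + i \sqrt{1095} \approx -125.0 + 33.091 i$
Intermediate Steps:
$y{\left(D \right)} = -125$ ($y{\left(D \right)} = -73 - 52 = -125$)
$l = i \sqrt{1095}$ ($l = \sqrt{\left(-5\right) 27 \cdot 8 - 15} = \sqrt{\left(-135\right) 8 - 15} = \sqrt{-1080 - 15} = \sqrt{-1095} = i \sqrt{1095} \approx 33.091 i$)
$y{\left(182 \right)} + l = -125 + i \sqrt{1095}$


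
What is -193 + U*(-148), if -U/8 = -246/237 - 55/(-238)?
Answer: -10795625/9401 ≈ -1148.3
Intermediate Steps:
U = 60684/9401 (U = -8*(-246/237 - 55/(-238)) = -8*(-246*1/237 - 55*(-1/238)) = -8*(-82/79 + 55/238) = -8*(-15171/18802) = 60684/9401 ≈ 6.4551)
-193 + U*(-148) = -193 + (60684/9401)*(-148) = -193 - 8981232/9401 = -10795625/9401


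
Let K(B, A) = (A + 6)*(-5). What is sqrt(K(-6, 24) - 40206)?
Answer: 6*I*sqrt(1121) ≈ 200.89*I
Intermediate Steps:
K(B, A) = -30 - 5*A (K(B, A) = (6 + A)*(-5) = -30 - 5*A)
sqrt(K(-6, 24) - 40206) = sqrt((-30 - 5*24) - 40206) = sqrt((-30 - 120) - 40206) = sqrt(-150 - 40206) = sqrt(-40356) = 6*I*sqrt(1121)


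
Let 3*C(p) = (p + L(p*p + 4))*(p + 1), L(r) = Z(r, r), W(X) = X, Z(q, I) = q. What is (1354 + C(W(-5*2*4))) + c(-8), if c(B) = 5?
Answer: -18973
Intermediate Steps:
L(r) = r
C(p) = (1 + p)*(4 + p + p²)/3 (C(p) = ((p + (p*p + 4))*(p + 1))/3 = ((p + (p² + 4))*(1 + p))/3 = ((p + (4 + p²))*(1 + p))/3 = ((4 + p + p²)*(1 + p))/3 = ((1 + p)*(4 + p + p²))/3 = (1 + p)*(4 + p + p²)/3)
(1354 + C(W(-5*2*4))) + c(-8) = (1354 + (4/3 + (-5*2*4)³/3 + 2*(-5*2*4)²/3 + 5*(-5*2*4)/3)) + 5 = (1354 + (4/3 + (-10*4)³/3 + 2*(-10*4)²/3 + 5*(-10*4)/3)) + 5 = (1354 + (4/3 + (⅓)*(-40)³ + (⅔)*(-40)² + (5/3)*(-40))) + 5 = (1354 + (4/3 + (⅓)*(-64000) + (⅔)*1600 - 200/3)) + 5 = (1354 + (4/3 - 64000/3 + 3200/3 - 200/3)) + 5 = (1354 - 20332) + 5 = -18978 + 5 = -18973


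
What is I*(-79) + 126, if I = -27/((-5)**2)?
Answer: 5283/25 ≈ 211.32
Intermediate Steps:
I = -27/25 ≈ -1.0800
I*(-79) + 126 = -27/25*(-79) + 126 = 2133/25 + 126 = 5283/25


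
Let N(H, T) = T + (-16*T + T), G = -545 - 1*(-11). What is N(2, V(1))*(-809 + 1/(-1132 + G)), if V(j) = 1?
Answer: 1347795/119 ≈ 11326.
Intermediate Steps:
G = -534 (G = -545 + 11 = -534)
N(H, T) = -14*T (N(H, T) = T - 15*T = -14*T)
N(2, V(1))*(-809 + 1/(-1132 + G)) = (-14*1)*(-809 + 1/(-1132 - 534)) = -14*(-809 + 1/(-1666)) = -14*(-809 - 1/1666) = -14*(-1347795/1666) = 1347795/119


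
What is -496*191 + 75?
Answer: -94661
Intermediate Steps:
-496*191 + 75 = -94736 + 75 = -94661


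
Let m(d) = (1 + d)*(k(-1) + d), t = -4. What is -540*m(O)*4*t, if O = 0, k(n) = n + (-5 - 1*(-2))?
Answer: -34560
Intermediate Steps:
k(n) = -3 + n (k(n) = n + (-5 + 2) = n - 3 = -3 + n)
m(d) = (1 + d)*(-4 + d) (m(d) = (1 + d)*((-3 - 1) + d) = (1 + d)*(-4 + d))
-540*m(O)*4*t = -540*(-4 + 0² - 3*0)*4*(-4) = -540*(-4 + 0 + 0)*4*(-4) = -540*(-4*4)*(-4) = -(-8640)*(-4) = -540*64 = -34560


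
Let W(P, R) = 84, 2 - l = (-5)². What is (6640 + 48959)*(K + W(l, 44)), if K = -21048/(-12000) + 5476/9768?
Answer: 26394531803/5500 ≈ 4.7990e+6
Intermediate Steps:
K = 38191/16500 (K = -21048*(-1/12000) + 5476*(1/9768) = 877/500 + 37/66 = 38191/16500 ≈ 2.3146)
l = -23 (l = 2 - 1*(-5)² = 2 - 1*25 = 2 - 25 = -23)
(6640 + 48959)*(K + W(l, 44)) = (6640 + 48959)*(38191/16500 + 84) = 55599*(1424191/16500) = 26394531803/5500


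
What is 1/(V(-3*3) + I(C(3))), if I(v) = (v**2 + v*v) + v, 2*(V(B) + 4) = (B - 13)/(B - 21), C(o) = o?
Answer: 30/521 ≈ 0.057582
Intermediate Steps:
V(B) = -4 + (-13 + B)/(2*(-21 + B)) (V(B) = -4 + ((B - 13)/(B - 21))/2 = -4 + ((-13 + B)/(-21 + B))/2 = -4 + (-13 + B)/(2*(-21 + B)))
I(v) = v + 2*v**2 (I(v) = (v**2 + v**2) + v = 2*v**2 + v = v + 2*v**2)
1/(V(-3*3) + I(C(3))) = 1/((155 - (-21)*3)/(2*(-21 - 3*3)) + 3*(1 + 2*3)) = 1/((155 - 7*(-9))/(2*(-21 - 9)) + 3*(1 + 6)) = 1/((1/2)*(155 + 63)/(-30) + 3*7) = 1/((1/2)*(-1/30)*218 + 21) = 1/(-109/30 + 21) = 1/(521/30) = 30/521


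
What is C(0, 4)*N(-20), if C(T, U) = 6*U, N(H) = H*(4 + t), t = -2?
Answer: -960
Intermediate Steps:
N(H) = 2*H (N(H) = H*(4 - 2) = H*2 = 2*H)
C(0, 4)*N(-20) = (6*4)*(2*(-20)) = 24*(-40) = -960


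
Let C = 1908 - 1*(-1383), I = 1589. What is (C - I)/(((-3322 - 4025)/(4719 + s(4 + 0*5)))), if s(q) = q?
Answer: -8038546/7347 ≈ -1094.1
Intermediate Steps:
C = 3291 (C = 1908 + 1383 = 3291)
(C - I)/(((-3322 - 4025)/(4719 + s(4 + 0*5)))) = (3291 - 1*1589)/(((-3322 - 4025)/(4719 + (4 + 0*5)))) = (3291 - 1589)/((-7347/(4719 + (4 + 0)))) = 1702/((-7347/(4719 + 4))) = 1702/((-7347/4723)) = 1702/((-7347*1/4723)) = 1702/(-7347/4723) = 1702*(-4723/7347) = -8038546/7347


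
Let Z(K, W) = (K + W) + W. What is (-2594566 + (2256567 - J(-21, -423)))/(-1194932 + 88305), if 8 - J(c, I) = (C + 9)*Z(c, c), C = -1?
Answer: 338511/1106627 ≈ 0.30589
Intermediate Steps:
Z(K, W) = K + 2*W
J(c, I) = 8 - 24*c (J(c, I) = 8 - (-1 + 9)*(c + 2*c) = 8 - 8*3*c = 8 - 24*c)
(-2594566 + (2256567 - J(-21, -423)))/(-1194932 + 88305) = (-2594566 + (2256567 - (8 - 24*(-21))))/(-1194932 + 88305) = (-2594566 + (2256567 - (8 + 504)))/(-1106627) = (-2594566 + (2256567 - 1*512))*(-1/1106627) = (-2594566 + (2256567 - 512))*(-1/1106627) = (-2594566 + 2256055)*(-1/1106627) = -338511*(-1/1106627) = 338511/1106627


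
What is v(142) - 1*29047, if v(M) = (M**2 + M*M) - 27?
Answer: 11254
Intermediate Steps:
v(M) = -27 + 2*M**2 (v(M) = (M**2 + M**2) - 27 = 2*M**2 - 27 = -27 + 2*M**2)
v(142) - 1*29047 = (-27 + 2*142**2) - 1*29047 = (-27 + 2*20164) - 29047 = (-27 + 40328) - 29047 = 40301 - 29047 = 11254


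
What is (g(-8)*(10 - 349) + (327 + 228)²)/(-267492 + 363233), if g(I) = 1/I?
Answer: 2464539/765928 ≈ 3.2177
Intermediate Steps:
(g(-8)*(10 - 349) + (327 + 228)²)/(-267492 + 363233) = ((10 - 349)/(-8) + (327 + 228)²)/(-267492 + 363233) = (-⅛*(-339) + 555²)/95741 = (339/8 + 308025)*(1/95741) = (2464539/8)*(1/95741) = 2464539/765928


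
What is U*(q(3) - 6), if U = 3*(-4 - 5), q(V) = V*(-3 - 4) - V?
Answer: 810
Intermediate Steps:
q(V) = -8*V (q(V) = V*(-7) - V = -7*V - V = -8*V)
U = -27 (U = 3*(-9) = -27)
U*(q(3) - 6) = -27*(-8*3 - 6) = -27*(-24 - 6) = -27*(-30) = 810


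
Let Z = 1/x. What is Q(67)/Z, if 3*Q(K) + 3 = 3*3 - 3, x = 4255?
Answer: 4255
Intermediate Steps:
Q(K) = 1 (Q(K) = -1 + (3*3 - 3)/3 = -1 + (9 - 3)/3 = -1 + (1/3)*6 = -1 + 2 = 1)
Z = 1/4255 ≈ 0.00023502
Q(67)/Z = 1/(1/4255) = 1*4255 = 4255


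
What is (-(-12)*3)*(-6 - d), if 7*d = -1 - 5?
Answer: -1296/7 ≈ -185.14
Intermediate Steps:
d = -6/7 (d = (-1 - 5)/7 = (⅐)*(-6) = -6/7 ≈ -0.85714)
(-(-12)*3)*(-6 - d) = (-(-12)*3)*(-6 - 1*(-6/7)) = (-2*(-18))*(-6 + 6/7) = 36*(-36/7) = -1296/7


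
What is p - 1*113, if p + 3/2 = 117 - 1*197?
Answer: -389/2 ≈ -194.50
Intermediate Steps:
p = -163/2 (p = -3/2 + (117 - 1*197) = -3/2 + (117 - 197) = -3/2 - 80 = -163/2 ≈ -81.500)
p - 1*113 = -163/2 - 1*113 = -163/2 - 113 = -389/2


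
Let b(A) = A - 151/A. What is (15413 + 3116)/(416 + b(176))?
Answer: 465872/14863 ≈ 31.344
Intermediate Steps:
(15413 + 3116)/(416 + b(176)) = (15413 + 3116)/(416 + (176 - 151/176)) = 18529/(416 + (176 - 151*1/176)) = 18529/(416 + (176 - 151/176)) = 18529/(416 + 30825/176) = 18529/(104041/176) = 18529*(176/104041) = 465872/14863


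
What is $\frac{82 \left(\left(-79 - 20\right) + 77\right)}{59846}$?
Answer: $- \frac{902}{29923} \approx -0.030144$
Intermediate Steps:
$\frac{82 \left(\left(-79 - 20\right) + 77\right)}{59846} = 82 \left(-99 + 77\right) \frac{1}{59846} = 82 \left(-22\right) \frac{1}{59846} = \left(-1804\right) \frac{1}{59846} = - \frac{902}{29923}$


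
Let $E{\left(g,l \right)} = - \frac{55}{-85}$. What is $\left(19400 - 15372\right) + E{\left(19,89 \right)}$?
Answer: $\frac{68487}{17} \approx 4028.6$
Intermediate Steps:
$E{\left(g,l \right)} = \frac{11}{17}$ ($E{\left(g,l \right)} = \left(-55\right) \left(- \frac{1}{85}\right) = \frac{11}{17}$)
$\left(19400 - 15372\right) + E{\left(19,89 \right)} = \left(19400 - 15372\right) + \frac{11}{17} = 4028 + \frac{11}{17} = \frac{68487}{17}$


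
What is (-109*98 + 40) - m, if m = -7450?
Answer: -3192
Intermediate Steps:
(-109*98 + 40) - m = (-109*98 + 40) - 1*(-7450) = (-10682 + 40) + 7450 = -10642 + 7450 = -3192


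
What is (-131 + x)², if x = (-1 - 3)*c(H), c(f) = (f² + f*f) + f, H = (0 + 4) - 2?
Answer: 29241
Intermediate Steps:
H = 2 (H = 4 - 2 = 2)
c(f) = f + 2*f² (c(f) = (f² + f²) + f = 2*f² + f = f + 2*f²)
x = -40 (x = (-1 - 3)*(2*(1 + 2*2)) = -8*(1 + 4) = -8*5 = -4*10 = -40)
(-131 + x)² = (-131 - 40)² = (-171)² = 29241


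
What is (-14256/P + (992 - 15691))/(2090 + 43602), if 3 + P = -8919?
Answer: -21855037/67944004 ≈ -0.32166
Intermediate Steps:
P = -8922 (P = -3 - 8919 = -8922)
(-14256/P + (992 - 15691))/(2090 + 43602) = (-14256/(-8922) + (992 - 15691))/(2090 + 43602) = (-14256*(-1/8922) - 14699)/45692 = (2376/1487 - 14699)*(1/45692) = -21855037/1487*1/45692 = -21855037/67944004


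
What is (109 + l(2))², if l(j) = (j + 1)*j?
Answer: 13225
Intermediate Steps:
l(j) = j*(1 + j) (l(j) = (1 + j)*j = j*(1 + j))
(109 + l(2))² = (109 + 2*(1 + 2))² = (109 + 2*3)² = (109 + 6)² = 115² = 13225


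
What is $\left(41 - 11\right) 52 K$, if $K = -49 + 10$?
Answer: $-60840$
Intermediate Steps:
$K = -39$
$\left(41 - 11\right) 52 K = \left(41 - 11\right) 52 \left(-39\right) = 30 \cdot 52 \left(-39\right) = 1560 \left(-39\right) = -60840$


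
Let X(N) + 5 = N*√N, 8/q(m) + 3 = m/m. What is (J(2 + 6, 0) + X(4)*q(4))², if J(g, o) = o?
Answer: 144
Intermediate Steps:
q(m) = -4 (q(m) = 8/(-3 + m/m) = 8/(-3 + 1) = 8/(-2) = 8*(-½) = -4)
X(N) = -5 + N^(3/2) (X(N) = -5 + N*√N = -5 + N^(3/2))
(J(2 + 6, 0) + X(4)*q(4))² = (0 + (-5 + 4^(3/2))*(-4))² = (0 + (-5 + 8)*(-4))² = (0 + 3*(-4))² = (0 - 12)² = (-12)² = 144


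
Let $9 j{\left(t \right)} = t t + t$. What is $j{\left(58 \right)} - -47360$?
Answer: $\frac{429662}{9} \approx 47740.0$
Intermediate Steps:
$j{\left(t \right)} = \frac{t}{9} + \frac{t^{2}}{9}$ ($j{\left(t \right)} = \frac{t t + t}{9} = \frac{t^{2} + t}{9} = \frac{t + t^{2}}{9} = \frac{t}{9} + \frac{t^{2}}{9}$)
$j{\left(58 \right)} - -47360 = \frac{1}{9} \cdot 58 \left(1 + 58\right) - -47360 = \frac{1}{9} \cdot 58 \cdot 59 + 47360 = \frac{3422}{9} + 47360 = \frac{429662}{9}$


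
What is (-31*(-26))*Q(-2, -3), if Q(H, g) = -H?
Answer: 1612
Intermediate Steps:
(-31*(-26))*Q(-2, -3) = (-31*(-26))*(-1*(-2)) = 806*2 = 1612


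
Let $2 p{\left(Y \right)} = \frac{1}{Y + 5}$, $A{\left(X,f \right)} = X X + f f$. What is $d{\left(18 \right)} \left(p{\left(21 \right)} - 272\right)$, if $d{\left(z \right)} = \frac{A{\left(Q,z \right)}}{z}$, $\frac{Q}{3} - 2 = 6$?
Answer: $- \frac{353575}{26} \approx -13599.0$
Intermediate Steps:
$Q = 24$ ($Q = 6 + 3 \cdot 6 = 6 + 18 = 24$)
$A{\left(X,f \right)} = X^{2} + f^{2}$
$p{\left(Y \right)} = \frac{1}{2 \left(5 + Y\right)}$ ($p{\left(Y \right)} = \frac{1}{2 \left(Y + 5\right)} = \frac{1}{2 \left(5 + Y\right)}$)
$d{\left(z \right)} = \frac{576 + z^{2}}{z}$ ($d{\left(z \right)} = \frac{24^{2} + z^{2}}{z} = \frac{576 + z^{2}}{z}$)
$d{\left(18 \right)} \left(p{\left(21 \right)} - 272\right) = \left(18 + \frac{576}{18}\right) \left(\frac{1}{2 \left(5 + 21\right)} - 272\right) = \left(18 + 576 \cdot \frac{1}{18}\right) \left(\frac{1}{2 \cdot 26} - 272\right) = \left(18 + 32\right) \left(\frac{1}{2} \cdot \frac{1}{26} - 272\right) = 50 \left(\frac{1}{52} - 272\right) = 50 \left(- \frac{14143}{52}\right) = - \frac{353575}{26}$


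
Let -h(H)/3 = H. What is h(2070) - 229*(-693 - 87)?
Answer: 172410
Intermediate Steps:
h(H) = -3*H
h(2070) - 229*(-693 - 87) = -3*2070 - 229*(-693 - 87) = -6210 - 229*(-780) = -6210 + 178620 = 172410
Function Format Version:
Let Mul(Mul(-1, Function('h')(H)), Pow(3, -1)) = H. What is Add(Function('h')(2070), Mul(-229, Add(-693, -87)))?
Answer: 172410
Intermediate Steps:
Function('h')(H) = Mul(-3, H)
Add(Function('h')(2070), Mul(-229, Add(-693, -87))) = Add(Mul(-3, 2070), Mul(-229, Add(-693, -87))) = Add(-6210, Mul(-229, -780)) = Add(-6210, 178620) = 172410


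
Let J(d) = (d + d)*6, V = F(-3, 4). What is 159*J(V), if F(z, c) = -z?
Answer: 5724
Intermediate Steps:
V = 3 (V = -1*(-3) = 3)
J(d) = 12*d (J(d) = (2*d)*6 = 12*d)
159*J(V) = 159*(12*3) = 159*36 = 5724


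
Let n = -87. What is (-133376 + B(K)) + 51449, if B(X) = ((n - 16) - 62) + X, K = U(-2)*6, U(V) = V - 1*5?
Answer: -82134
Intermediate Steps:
U(V) = -5 + V (U(V) = V - 5 = -5 + V)
K = -42 (K = (-5 - 2)*6 = -7*6 = -42)
B(X) = -165 + X (B(X) = ((-87 - 16) - 62) + X = (-103 - 62) + X = -165 + X)
(-133376 + B(K)) + 51449 = (-133376 + (-165 - 42)) + 51449 = (-133376 - 207) + 51449 = -133583 + 51449 = -82134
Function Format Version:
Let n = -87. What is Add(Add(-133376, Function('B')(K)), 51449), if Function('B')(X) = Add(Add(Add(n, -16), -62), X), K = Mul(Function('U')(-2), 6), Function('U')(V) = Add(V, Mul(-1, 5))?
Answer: -82134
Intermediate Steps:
Function('U')(V) = Add(-5, V) (Function('U')(V) = Add(V, -5) = Add(-5, V))
K = -42 (K = Mul(Add(-5, -2), 6) = Mul(-7, 6) = -42)
Function('B')(X) = Add(-165, X) (Function('B')(X) = Add(Add(Add(-87, -16), -62), X) = Add(Add(-103, -62), X) = Add(-165, X))
Add(Add(-133376, Function('B')(K)), 51449) = Add(Add(-133376, Add(-165, -42)), 51449) = Add(Add(-133376, -207), 51449) = Add(-133583, 51449) = -82134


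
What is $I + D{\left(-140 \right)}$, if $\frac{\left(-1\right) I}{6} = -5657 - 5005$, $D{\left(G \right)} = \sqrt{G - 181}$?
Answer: $63972 + i \sqrt{321} \approx 63972.0 + 17.916 i$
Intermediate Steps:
$D{\left(G \right)} = \sqrt{-181 + G}$
$I = 63972$ ($I = - 6 \left(-5657 - 5005\right) = \left(-6\right) \left(-10662\right) = 63972$)
$I + D{\left(-140 \right)} = 63972 + \sqrt{-181 - 140} = 63972 + \sqrt{-321} = 63972 + i \sqrt{321}$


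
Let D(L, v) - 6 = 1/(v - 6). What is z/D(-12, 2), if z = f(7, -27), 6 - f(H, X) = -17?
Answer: 4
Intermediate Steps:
f(H, X) = 23 (f(H, X) = 6 - 1*(-17) = 6 + 17 = 23)
D(L, v) = 6 + 1/(-6 + v) (D(L, v) = 6 + 1/(v - 6) = 6 + 1/(-6 + v))
z = 23
z/D(-12, 2) = 23/(((-35 + 6*2)/(-6 + 2))) = 23/(((-35 + 12)/(-4))) = 23/((-¼*(-23))) = 23/(23/4) = 23*(4/23) = 4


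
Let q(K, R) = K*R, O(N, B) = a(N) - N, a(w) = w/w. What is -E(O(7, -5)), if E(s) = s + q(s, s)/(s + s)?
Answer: 9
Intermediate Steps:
a(w) = 1
O(N, B) = 1 - N
E(s) = 3*s/2 (E(s) = s + (s*s)/(s + s) = s + s**2/((2*s)) = s + s**2*(1/(2*s)) = s + s/2 = 3*s/2)
-E(O(7, -5)) = -3*(1 - 1*7)/2 = -3*(1 - 7)/2 = -3*(-6)/2 = -1*(-9) = 9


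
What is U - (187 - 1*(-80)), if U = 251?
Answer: -16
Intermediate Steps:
U - (187 - 1*(-80)) = 251 - (187 - 1*(-80)) = 251 - (187 + 80) = 251 - 1*267 = 251 - 267 = -16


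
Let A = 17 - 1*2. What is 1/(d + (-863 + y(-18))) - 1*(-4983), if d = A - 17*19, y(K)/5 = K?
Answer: 6283562/1261 ≈ 4983.0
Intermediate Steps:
A = 15 (A = 17 - 2 = 15)
y(K) = 5*K
d = -308 (d = 15 - 17*19 = 15 - 323 = -308)
1/(d + (-863 + y(-18))) - 1*(-4983) = 1/(-308 + (-863 + 5*(-18))) - 1*(-4983) = 1/(-308 + (-863 - 90)) + 4983 = 1/(-308 - 953) + 4983 = 1/(-1261) + 4983 = -1/1261 + 4983 = 6283562/1261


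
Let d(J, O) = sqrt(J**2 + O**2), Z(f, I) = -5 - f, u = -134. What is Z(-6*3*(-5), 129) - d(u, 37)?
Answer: -95 - 5*sqrt(773) ≈ -234.01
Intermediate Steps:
Z(-6*3*(-5), 129) - d(u, 37) = (-5 - (-6*3)*(-5)) - sqrt((-134)**2 + 37**2) = (-5 - (-18)*(-5)) - sqrt(17956 + 1369) = (-5 - 1*90) - sqrt(19325) = (-5 - 90) - 5*sqrt(773) = -95 - 5*sqrt(773)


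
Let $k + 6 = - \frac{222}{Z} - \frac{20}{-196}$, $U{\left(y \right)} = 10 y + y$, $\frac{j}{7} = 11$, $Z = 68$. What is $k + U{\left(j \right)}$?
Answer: $\frac{1395837}{1666} \approx 837.84$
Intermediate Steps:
$j = 77$ ($j = 7 \cdot 11 = 77$)
$U{\left(y \right)} = 11 y$
$k = - \frac{15265}{1666}$ ($k = -6 - \left(- \frac{5}{49} + \frac{111}{34}\right) = -6 - \frac{5269}{1666} = - \frac{15265}{1666} \approx -9.1627$)
$k + U{\left(j \right)} = - \frac{15265}{1666} + 11 \cdot 77 = - \frac{15265}{1666} + 847 = \frac{1395837}{1666}$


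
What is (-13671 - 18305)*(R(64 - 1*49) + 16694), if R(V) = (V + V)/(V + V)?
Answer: -533839320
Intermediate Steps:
R(V) = 1 (R(V) = (2*V)/((2*V)) = (2*V)*(1/(2*V)) = 1)
(-13671 - 18305)*(R(64 - 1*49) + 16694) = (-13671 - 18305)*(1 + 16694) = -31976*16695 = -533839320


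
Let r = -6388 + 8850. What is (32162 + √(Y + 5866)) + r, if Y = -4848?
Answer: 34624 + √1018 ≈ 34656.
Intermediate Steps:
r = 2462
(32162 + √(Y + 5866)) + r = (32162 + √(-4848 + 5866)) + 2462 = (32162 + √1018) + 2462 = 34624 + √1018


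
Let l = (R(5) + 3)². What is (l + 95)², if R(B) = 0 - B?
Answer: 9801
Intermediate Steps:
R(B) = -B
l = 4 (l = (-1*5 + 3)² = (-5 + 3)² = (-2)² = 4)
(l + 95)² = (4 + 95)² = 99² = 9801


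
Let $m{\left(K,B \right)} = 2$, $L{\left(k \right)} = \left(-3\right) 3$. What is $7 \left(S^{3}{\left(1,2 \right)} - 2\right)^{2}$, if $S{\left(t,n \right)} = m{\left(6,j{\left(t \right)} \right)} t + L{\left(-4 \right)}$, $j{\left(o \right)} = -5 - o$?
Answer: $833175$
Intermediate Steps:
$L{\left(k \right)} = -9$
$S{\left(t,n \right)} = -9 + 2 t$ ($S{\left(t,n \right)} = 2 t - 9 = -9 + 2 t$)
$7 \left(S^{3}{\left(1,2 \right)} - 2\right)^{2} = 7 \left(\left(-9 + 2 \cdot 1\right)^{3} - 2\right)^{2} = 7 \left(\left(-9 + 2\right)^{3} - 2\right)^{2} = 7 \left(\left(-7\right)^{3} - 2\right)^{2} = 7 \left(-343 - 2\right)^{2} = 7 \left(-345\right)^{2} = 7 \cdot 119025 = 833175$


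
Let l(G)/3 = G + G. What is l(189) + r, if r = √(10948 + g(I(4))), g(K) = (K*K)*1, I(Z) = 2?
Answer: 1134 + 74*√2 ≈ 1238.7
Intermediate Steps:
l(G) = 6*G (l(G) = 3*(G + G) = 3*(2*G) = 6*G)
g(K) = K² (g(K) = K²*1 = K²)
r = 74*√2 (r = √(10948 + 2²) = √(10948 + 4) = √10952 = 74*√2 ≈ 104.65)
l(189) + r = 6*189 + 74*√2 = 1134 + 74*√2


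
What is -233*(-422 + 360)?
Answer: 14446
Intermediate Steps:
-233*(-422 + 360) = -233*(-62) = 14446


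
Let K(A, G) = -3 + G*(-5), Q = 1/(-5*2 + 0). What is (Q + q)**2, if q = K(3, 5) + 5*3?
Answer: 17161/100 ≈ 171.61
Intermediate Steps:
Q = -1/10 (Q = 1/(-10 + 0) = 1/(-10) = -1/10 ≈ -0.10000)
K(A, G) = -3 - 5*G
q = -13 (q = (-3 - 5*5) + 5*3 = (-3 - 25) + 15 = -28 + 15 = -13)
(Q + q)**2 = (-1/10 - 13)**2 = (-131/10)**2 = 17161/100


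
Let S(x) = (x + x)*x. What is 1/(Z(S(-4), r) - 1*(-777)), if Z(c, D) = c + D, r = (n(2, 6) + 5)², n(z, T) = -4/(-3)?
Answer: 9/7642 ≈ 0.0011777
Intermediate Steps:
n(z, T) = 4/3 (n(z, T) = -4*(-⅓) = 4/3)
S(x) = 2*x² (S(x) = (2*x)*x = 2*x²)
r = 361/9 (r = (4/3 + 5)² = (19/3)² = 361/9 ≈ 40.111)
Z(c, D) = D + c
1/(Z(S(-4), r) - 1*(-777)) = 1/((361/9 + 2*(-4)²) - 1*(-777)) = 1/((361/9 + 2*16) + 777) = 1/((361/9 + 32) + 777) = 1/(649/9 + 777) = 1/(7642/9) = 9/7642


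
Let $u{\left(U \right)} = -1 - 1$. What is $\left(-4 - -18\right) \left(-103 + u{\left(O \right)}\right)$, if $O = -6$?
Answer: $-1470$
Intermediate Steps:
$u{\left(U \right)} = -2$
$\left(-4 - -18\right) \left(-103 + u{\left(O \right)}\right) = \left(-4 - -18\right) \left(-103 - 2\right) = \left(-4 + 18\right) \left(-105\right) = 14 \left(-105\right) = -1470$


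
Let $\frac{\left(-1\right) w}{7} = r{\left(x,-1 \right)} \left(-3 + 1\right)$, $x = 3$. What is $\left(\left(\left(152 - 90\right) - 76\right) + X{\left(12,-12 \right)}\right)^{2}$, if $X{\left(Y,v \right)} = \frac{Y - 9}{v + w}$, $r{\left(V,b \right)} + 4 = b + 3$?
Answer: $\frac{316969}{1600} \approx 198.11$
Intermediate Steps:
$r{\left(V,b \right)} = -1 + b$ ($r{\left(V,b \right)} = -4 + \left(b + 3\right) = -4 + \left(3 + b\right) = -1 + b$)
$w = -28$ ($w = - 7 \left(-1 - 1\right) \left(-3 + 1\right) = - 7 \left(\left(-2\right) \left(-2\right)\right) = \left(-7\right) 4 = -28$)
$X{\left(Y,v \right)} = \frac{-9 + Y}{-28 + v}$ ($X{\left(Y,v \right)} = \frac{Y - 9}{v - 28} = \frac{-9 + Y}{-28 + v}$)
$\left(\left(\left(152 - 90\right) - 76\right) + X{\left(12,-12 \right)}\right)^{2} = \left(\left(\left(152 - 90\right) - 76\right) + \frac{-9 + 12}{-28 - 12}\right)^{2} = \left(\left(62 - 76\right) + \frac{1}{-40} \cdot 3\right)^{2} = \left(-14 - \frac{3}{40}\right)^{2} = \left(- \frac{563}{40}\right)^{2} = \frac{316969}{1600}$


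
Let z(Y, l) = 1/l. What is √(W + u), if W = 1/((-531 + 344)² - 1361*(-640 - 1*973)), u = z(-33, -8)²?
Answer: 3*√138172536817/8921048 ≈ 0.12500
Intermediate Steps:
u = 1/64 (u = (1/(-8))² = (-⅛)² = 1/64 ≈ 0.015625)
W = 1/2230262 (W = 1/((-187)² - 1361*(-640 - 973)) = 1/(34969 - 1361*(-1613)) = 1/(34969 + 2195293) = 1/2230262 ≈ 4.4838e-7)
√(W + u) = √(1/2230262 + 1/64) = √(1115163/71368384) = 3*√138172536817/8921048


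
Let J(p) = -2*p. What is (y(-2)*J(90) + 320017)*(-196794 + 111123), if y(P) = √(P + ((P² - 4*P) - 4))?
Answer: -27416176407 + 15420780*√6 ≈ -2.7378e+10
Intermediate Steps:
y(P) = √(-4 + P² - 3*P) (y(P) = √(P + (-4 + P² - 4*P)) = √(-4 + P² - 3*P))
(y(-2)*J(90) + 320017)*(-196794 + 111123) = (√(-4 + (-2)² - 3*(-2))*(-2*90) + 320017)*(-196794 + 111123) = (√(-4 + 4 + 6)*(-180) + 320017)*(-85671) = (√6*(-180) + 320017)*(-85671) = (-180*√6 + 320017)*(-85671) = (320017 - 180*√6)*(-85671) = -27416176407 + 15420780*√6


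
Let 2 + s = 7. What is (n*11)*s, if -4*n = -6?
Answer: 165/2 ≈ 82.500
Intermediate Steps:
n = 3/2 (n = -1/4*(-6) = 3/2 ≈ 1.5000)
s = 5 (s = -2 + 7 = 5)
(n*11)*s = ((3/2)*11)*5 = (33/2)*5 = 165/2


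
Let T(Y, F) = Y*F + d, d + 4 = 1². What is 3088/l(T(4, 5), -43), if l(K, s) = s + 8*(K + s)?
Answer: -3088/251 ≈ -12.303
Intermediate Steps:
d = -3 (d = -4 + 1² = -4 + 1 = -3)
T(Y, F) = -3 + F*Y (T(Y, F) = Y*F - 3 = F*Y - 3 = -3 + F*Y)
l(K, s) = 8*K + 9*s (l(K, s) = s + (8*K + 8*s) = 8*K + 9*s)
3088/l(T(4, 5), -43) = 3088/(8*(-3 + 5*4) + 9*(-43)) = 3088/(8*(-3 + 20) - 387) = 3088/(8*17 - 387) = 3088/(136 - 387) = 3088/(-251) = 3088*(-1/251) = -3088/251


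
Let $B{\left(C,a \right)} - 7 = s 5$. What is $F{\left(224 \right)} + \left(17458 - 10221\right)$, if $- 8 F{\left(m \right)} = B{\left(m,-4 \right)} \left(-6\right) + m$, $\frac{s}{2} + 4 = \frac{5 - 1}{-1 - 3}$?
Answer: $\frac{28707}{4} \approx 7176.8$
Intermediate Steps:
$s = -10$ ($s = -8 + 2 \frac{5 - 1}{-1 - 3} = -8 + 2 \frac{4}{-4} = -8 + 2 \cdot 4 \left(- \frac{1}{4}\right) = -8 + 2 \left(-1\right) = -8 - 2 = -10$)
$B{\left(C,a \right)} = -43$ ($B{\left(C,a \right)} = 7 - 50 = -43$)
$F{\left(m \right)} = - \frac{129}{4} - \frac{m}{8}$ ($F{\left(m \right)} = - \frac{\left(-43\right) \left(-6\right) + m}{8} = - \frac{258 + m}{8} = - \frac{129}{4} - \frac{m}{8}$)
$F{\left(224 \right)} + \left(17458 - 10221\right) = \left(- \frac{129}{4} - 28\right) + \left(17458 - 10221\right) = \left(- \frac{129}{4} - 28\right) + 7237 = - \frac{241}{4} + 7237 = \frac{28707}{4}$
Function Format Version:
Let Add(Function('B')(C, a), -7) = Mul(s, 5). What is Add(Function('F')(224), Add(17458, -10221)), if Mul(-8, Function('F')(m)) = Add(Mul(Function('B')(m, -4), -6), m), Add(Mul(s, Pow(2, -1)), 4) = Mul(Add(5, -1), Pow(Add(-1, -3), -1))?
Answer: Rational(28707, 4) ≈ 7176.8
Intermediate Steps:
s = -10 (s = Add(-8, Mul(2, Mul(Add(5, -1), Pow(Add(-1, -3), -1)))) = Add(-8, Mul(2, Mul(4, Pow(-4, -1)))) = Add(-8, Mul(2, Mul(4, Rational(-1, 4)))) = Add(-8, Mul(2, -1)) = Add(-8, -2) = -10)
Function('B')(C, a) = -43 (Function('B')(C, a) = Add(7, Mul(-10, 5)) = Add(7, -50) = -43)
Function('F')(m) = Add(Rational(-129, 4), Mul(Rational(-1, 8), m)) (Function('F')(m) = Mul(Rational(-1, 8), Add(Mul(-43, -6), m)) = Mul(Rational(-1, 8), Add(258, m)) = Add(Rational(-129, 4), Mul(Rational(-1, 8), m)))
Add(Function('F')(224), Add(17458, -10221)) = Add(Add(Rational(-129, 4), Mul(Rational(-1, 8), 224)), Add(17458, -10221)) = Add(Add(Rational(-129, 4), -28), 7237) = Add(Rational(-241, 4), 7237) = Rational(28707, 4)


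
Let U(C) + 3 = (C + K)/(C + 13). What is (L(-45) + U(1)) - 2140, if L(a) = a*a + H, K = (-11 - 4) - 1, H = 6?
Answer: -1583/14 ≈ -113.07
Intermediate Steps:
K = -16 (K = -15 - 1 = -16)
L(a) = 6 + a² (L(a) = a*a + 6 = a² + 6 = 6 + a²)
U(C) = -3 + (-16 + C)/(13 + C) (U(C) = -3 + (C - 16)/(C + 13) = -3 + (-16 + C)/(13 + C))
(L(-45) + U(1)) - 2140 = ((6 + (-45)²) + (-55 - 2*1)/(13 + 1)) - 2140 = ((6 + 2025) + (-55 - 2)/14) - 2140 = (2031 + (1/14)*(-57)) - 2140 = (2031 - 57/14) - 2140 = 28377/14 - 2140 = -1583/14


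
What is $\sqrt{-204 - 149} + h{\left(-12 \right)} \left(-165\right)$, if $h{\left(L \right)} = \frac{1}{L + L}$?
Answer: $\frac{55}{8} + i \sqrt{353} \approx 6.875 + 18.788 i$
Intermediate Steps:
$h{\left(L \right)} = \frac{1}{2 L}$
$\sqrt{-204 - 149} + h{\left(-12 \right)} \left(-165\right) = \sqrt{-204 - 149} + \frac{1}{2 \left(-12\right)} \left(-165\right) = \sqrt{-353} + \frac{1}{2} \left(- \frac{1}{12}\right) \left(-165\right) = i \sqrt{353} - - \frac{55}{8} = i \sqrt{353} + \frac{55}{8} = \frac{55}{8} + i \sqrt{353}$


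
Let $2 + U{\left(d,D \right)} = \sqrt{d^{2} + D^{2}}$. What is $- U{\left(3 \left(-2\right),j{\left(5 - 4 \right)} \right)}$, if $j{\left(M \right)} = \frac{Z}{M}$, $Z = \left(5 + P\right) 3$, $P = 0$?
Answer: $2 - 3 \sqrt{29} \approx -14.155$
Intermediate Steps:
$Z = 15$ ($Z = \left(5 + 0\right) 3 = 5 \cdot 3 = 15$)
$j{\left(M \right)} = \frac{15}{M}$
$U{\left(d,D \right)} = -2 + \sqrt{D^{2} + d^{2}}$ ($U{\left(d,D \right)} = -2 + \sqrt{d^{2} + D^{2}} = -2 + \sqrt{D^{2} + d^{2}}$)
$- U{\left(3 \left(-2\right),j{\left(5 - 4 \right)} \right)} = - (-2 + \sqrt{\left(\frac{15}{5 - 4}\right)^{2} + \left(3 \left(-2\right)\right)^{2}}) = - (-2 + \sqrt{\left(\frac{15}{5 - 4}\right)^{2} + \left(-6\right)^{2}}) = - (-2 + \sqrt{\left(\frac{15}{1}\right)^{2} + 36}) = - (-2 + \sqrt{\left(15 \cdot 1\right)^{2} + 36}) = - (-2 + \sqrt{15^{2} + 36}) = - (-2 + \sqrt{225 + 36}) = - (-2 + \sqrt{261}) = - (-2 + 3 \sqrt{29}) = 2 - 3 \sqrt{29}$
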